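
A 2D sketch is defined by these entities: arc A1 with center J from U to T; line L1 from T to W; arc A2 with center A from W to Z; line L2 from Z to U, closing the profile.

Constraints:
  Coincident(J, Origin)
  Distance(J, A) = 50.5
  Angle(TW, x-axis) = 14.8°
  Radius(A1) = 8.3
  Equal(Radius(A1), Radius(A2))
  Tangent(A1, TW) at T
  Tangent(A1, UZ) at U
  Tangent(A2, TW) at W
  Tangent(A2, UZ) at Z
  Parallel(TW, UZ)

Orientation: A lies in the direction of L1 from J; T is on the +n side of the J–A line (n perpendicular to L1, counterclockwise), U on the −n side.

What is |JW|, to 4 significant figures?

51.18

The slot axis is L1's direction at 14.8°, so u = (cos 14.8°, sin 14.8°) = (0.9668, 0.2554) and n = (−sin 14.8°, cos 14.8°) = (-0.2554, 0.9668). J is at the origin and A lies 50.5 along u from J, so A = 50.5·u = (48.82, 12.90). Tangency of A1 to both parallel lines with radius 8.3 puts T and U at J ± 8.3·n: T = (-2.120, 8.025), U = (2.120, -8.025). Equal radii place W and Z the same way about A: W = A + 8.3·n = (46.70, 20.92), Z = A − 8.3·n = (50.94, 4.875). Then |JW| = |W − J| = 51.18.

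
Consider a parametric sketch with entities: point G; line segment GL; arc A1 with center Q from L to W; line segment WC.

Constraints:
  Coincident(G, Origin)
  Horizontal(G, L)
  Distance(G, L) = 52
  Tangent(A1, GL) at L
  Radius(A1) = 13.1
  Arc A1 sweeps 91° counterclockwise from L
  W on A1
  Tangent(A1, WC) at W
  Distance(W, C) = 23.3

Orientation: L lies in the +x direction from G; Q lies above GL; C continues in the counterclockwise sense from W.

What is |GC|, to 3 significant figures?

74.3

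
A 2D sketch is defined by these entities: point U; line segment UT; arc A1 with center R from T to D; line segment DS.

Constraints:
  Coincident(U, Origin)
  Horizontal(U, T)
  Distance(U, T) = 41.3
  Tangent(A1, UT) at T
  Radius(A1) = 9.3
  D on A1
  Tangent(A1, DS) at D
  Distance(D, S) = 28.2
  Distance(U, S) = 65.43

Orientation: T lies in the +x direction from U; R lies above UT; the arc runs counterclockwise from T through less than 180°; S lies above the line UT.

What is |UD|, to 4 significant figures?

51.10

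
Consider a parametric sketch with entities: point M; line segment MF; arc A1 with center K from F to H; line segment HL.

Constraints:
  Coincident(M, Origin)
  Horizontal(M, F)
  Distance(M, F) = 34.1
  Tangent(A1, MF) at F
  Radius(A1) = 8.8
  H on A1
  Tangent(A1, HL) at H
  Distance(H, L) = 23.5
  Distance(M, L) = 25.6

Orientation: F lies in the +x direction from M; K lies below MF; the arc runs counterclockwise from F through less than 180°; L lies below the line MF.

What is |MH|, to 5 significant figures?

27.325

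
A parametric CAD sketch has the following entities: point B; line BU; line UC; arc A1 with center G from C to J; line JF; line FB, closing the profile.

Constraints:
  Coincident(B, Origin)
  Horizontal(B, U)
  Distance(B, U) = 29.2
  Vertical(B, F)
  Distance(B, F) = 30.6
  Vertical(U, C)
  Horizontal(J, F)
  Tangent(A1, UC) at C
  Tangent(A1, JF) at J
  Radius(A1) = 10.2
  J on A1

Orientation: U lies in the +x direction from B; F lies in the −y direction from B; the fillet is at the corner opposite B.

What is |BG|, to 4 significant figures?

27.88

B is at the origin; B and U share the same y with |BU| = 29.2 and U on the +x side, so U = (29.20, 0.000). B and F share the same x with |BF| = 30.6 and F on the −y side, so F = (0.000, -30.60). The virtual corner opposite B is at (29.20, -30.60). Since A1 is tangent to UC there, GC ⟂ UC and since A1 is tangent to JF there, GJ ⟂ JF, with radius 10.2, so the center G sits 10.2 in from both sides at G = (19.00, -20.40). Then |BG| = |G − B| = 27.88.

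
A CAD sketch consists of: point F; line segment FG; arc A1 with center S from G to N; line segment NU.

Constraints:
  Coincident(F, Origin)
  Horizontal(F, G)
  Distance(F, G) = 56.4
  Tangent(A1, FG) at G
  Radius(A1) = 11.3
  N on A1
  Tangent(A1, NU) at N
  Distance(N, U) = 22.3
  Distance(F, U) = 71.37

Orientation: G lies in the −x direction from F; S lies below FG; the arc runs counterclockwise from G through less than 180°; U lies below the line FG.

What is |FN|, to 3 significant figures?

68.8

F is at the origin; F and G share the same y with |FG| = 56.4 and G on the −x side, so G = (-56.4, 0.00). A1 meets FG tangentially, so SG is at right angles to FG, so S = G + (0, -11.3) = (-56.4, -11.3). Since SN ⟂ NU (tangency), |SU| = √(11.3² + 22.3²) = 25.0 regardless of where N sits on A1. So U lies on both circle(F, 71.37) and circle(S, 25.0); the below-FG intersection is U = (-61.8, -35.7). N is the foot of the tangent from U: N = (-67.3, -14.1).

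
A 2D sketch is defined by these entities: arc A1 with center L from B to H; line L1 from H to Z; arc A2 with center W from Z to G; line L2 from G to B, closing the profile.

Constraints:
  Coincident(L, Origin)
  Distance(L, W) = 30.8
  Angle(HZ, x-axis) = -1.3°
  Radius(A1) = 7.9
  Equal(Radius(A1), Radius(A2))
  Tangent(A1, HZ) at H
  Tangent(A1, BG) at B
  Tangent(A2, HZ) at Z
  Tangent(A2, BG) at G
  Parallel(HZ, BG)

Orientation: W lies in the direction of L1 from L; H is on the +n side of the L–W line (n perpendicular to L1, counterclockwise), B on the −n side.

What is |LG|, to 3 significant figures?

31.8

Tangency of A1 to both parallel lines with radius 7.9 puts H and B at L ± 7.9·n: H = (0.179, 7.90), B = (-0.179, -7.90). Equal radii place Z and G the same way about W: Z = W + 7.9·n = (31.0, 7.20), G = W − 7.9·n = (30.6, -8.60). Then |LG| = |G − L| = 31.8.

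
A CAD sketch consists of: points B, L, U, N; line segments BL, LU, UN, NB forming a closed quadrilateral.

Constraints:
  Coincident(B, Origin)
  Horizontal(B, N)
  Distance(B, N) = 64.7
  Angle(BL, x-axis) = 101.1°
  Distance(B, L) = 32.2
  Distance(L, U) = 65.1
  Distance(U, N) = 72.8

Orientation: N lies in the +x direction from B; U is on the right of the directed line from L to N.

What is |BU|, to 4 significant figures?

33.21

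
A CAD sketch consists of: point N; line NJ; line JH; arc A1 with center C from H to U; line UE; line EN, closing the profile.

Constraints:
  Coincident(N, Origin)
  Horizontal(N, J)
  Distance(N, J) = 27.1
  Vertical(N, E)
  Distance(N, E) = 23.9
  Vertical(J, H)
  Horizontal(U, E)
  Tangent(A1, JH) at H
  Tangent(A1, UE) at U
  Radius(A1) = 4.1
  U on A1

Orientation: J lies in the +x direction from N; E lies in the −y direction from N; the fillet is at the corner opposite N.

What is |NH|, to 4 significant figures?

33.56

The virtual corner opposite N is at (27.10, -23.90). The tangent condition forces CH to be normal to JH and tangency of A1 to UE means the radius CU is perpendicular to UE, with radius 4.1, so the center C sits 4.1 in from both sides at C = (23.00, -19.80). That places the tangent points at H = (27.10, -19.80) on JH and U = (23.00, -23.90) on UE. Then |NH| = |H − N| = 33.56.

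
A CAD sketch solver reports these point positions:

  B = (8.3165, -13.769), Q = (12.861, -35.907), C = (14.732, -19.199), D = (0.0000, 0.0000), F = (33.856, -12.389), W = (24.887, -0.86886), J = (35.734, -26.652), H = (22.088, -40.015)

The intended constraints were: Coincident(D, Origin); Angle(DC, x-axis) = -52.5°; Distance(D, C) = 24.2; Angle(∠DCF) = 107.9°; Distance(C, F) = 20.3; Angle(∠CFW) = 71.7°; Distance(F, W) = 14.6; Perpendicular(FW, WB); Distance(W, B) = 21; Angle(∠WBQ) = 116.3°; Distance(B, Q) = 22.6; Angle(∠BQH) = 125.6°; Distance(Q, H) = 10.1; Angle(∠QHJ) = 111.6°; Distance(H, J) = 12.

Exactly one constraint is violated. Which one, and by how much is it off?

Distance(H, J) = 12 — off by 7.10.

D = (0.00, 0.00) ✓; DC at -52.50° ✓; |DC| = 24.20 ✓; ∠DCF = 107.9° ✓; |CF| = 20.30 ✓; ∠CFW = 71.70° ✓; |FW| = 14.60 ✓; ∠(FW, WB) = 90.00° ✓; |WB| = 21.00 ✓; ∠WBQ = 116.3° ✓; |BQ| = 22.60 ✓; ∠BQH = 125.6° ✓; |QH| = 10.10 ✓; ∠QHJ = 111.6° ✓; |HJ| = 19.10 ✗.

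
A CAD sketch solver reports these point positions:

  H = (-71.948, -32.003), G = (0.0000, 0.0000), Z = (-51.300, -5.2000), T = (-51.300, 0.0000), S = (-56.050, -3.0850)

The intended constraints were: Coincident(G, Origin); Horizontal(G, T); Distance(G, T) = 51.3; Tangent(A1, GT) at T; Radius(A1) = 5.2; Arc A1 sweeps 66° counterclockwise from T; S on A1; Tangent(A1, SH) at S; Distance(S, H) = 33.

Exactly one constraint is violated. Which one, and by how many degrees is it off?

Tangent(A1, SH) at S — off by 4.80°.

G = (0.00, 0.00) ✓; G.y = 0.00, T.y = 0.00 ✓; |GT| = 51.30 ✓; ∠(ZT, TG) = 90.00° ✓; |ZT| = 5.200 ✓; bearing(Z→S) − bearing(Z→T) = 66.00° ✓; |ZS| = 5.200 ✓; ∠(ZS, SH) = 94.80° ✗; |SH| = 33.00 ✓.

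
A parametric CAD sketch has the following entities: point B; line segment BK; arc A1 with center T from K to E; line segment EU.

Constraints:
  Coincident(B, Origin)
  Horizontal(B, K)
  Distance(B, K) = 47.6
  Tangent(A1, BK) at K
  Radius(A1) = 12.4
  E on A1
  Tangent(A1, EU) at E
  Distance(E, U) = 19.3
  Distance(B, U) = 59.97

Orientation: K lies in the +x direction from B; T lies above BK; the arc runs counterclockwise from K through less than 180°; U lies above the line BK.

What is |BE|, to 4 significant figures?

61.21

B is at the origin; B and K share the same y with |BK| = 47.6 and K on the +x side, so K = (47.60, 0.000). Since A1 is tangent to BK there, TK ⟂ BK, so T = K + (0, 12.4) = (47.60, 12.40). Since TE ⟂ EU (tangency), |TU| = √(12.4² + 19.3²) = 22.94 regardless of where E sits on A1. So U lies on both circle(B, 59.97) and circle(T, 22.94); the above-BK intersection is U = (48.46, 35.32). E is the foot of the tangent from U: E = (58.28, 18.71).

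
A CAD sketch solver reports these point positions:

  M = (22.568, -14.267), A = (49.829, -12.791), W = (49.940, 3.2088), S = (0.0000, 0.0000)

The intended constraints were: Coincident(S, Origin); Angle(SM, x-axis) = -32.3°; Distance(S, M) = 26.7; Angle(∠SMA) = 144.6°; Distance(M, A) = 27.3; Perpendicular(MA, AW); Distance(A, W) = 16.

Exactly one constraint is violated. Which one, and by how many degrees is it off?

Perpendicular(MA, AW) — off by 3.50°.

S = (0.00, 0.00) ✓; SM at -32.30° ✓; |SM| = 26.70 ✓; ∠SMA = 144.6° ✓; |MA| = 27.30 ✓; ∠(MA, AW) = 86.50° ✗; |AW| = 16.00 ✓.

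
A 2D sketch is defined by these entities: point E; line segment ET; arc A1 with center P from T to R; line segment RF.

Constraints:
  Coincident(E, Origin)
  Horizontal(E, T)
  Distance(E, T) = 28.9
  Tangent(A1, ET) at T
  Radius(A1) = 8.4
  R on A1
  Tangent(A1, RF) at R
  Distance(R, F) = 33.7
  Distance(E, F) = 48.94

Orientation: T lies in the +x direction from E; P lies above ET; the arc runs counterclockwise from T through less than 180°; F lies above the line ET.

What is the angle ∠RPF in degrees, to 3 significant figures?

76.0°

E is at the origin; E and T share the same y with |ET| = 28.9 and T on the +x side, so T = (28.9, 0.00). Since A1 is tangent to ET there, PT ⟂ ET, so P = T + (0, 8.4) = (28.9, 8.40). Since PR ⟂ RF (tangency), |PF| = √(8.4² + 33.7²) = 34.7 regardless of where R sits on A1. So F lies on both circle(E, 48.94) and circle(P, 34.7); the above-ET intersection is F = (23.8, 42.8). R is the foot of the tangent from F: R = (36.7, 11.6).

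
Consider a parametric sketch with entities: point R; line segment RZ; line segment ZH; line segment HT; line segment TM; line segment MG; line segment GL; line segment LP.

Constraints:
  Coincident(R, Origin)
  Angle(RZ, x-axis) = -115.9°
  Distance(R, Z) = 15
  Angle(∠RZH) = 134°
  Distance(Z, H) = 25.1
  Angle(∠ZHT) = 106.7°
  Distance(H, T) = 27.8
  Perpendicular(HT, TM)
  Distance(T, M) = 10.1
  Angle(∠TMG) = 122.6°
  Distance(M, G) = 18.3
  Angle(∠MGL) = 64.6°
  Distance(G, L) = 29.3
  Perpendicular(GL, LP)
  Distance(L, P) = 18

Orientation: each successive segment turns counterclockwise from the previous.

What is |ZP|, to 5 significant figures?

48.937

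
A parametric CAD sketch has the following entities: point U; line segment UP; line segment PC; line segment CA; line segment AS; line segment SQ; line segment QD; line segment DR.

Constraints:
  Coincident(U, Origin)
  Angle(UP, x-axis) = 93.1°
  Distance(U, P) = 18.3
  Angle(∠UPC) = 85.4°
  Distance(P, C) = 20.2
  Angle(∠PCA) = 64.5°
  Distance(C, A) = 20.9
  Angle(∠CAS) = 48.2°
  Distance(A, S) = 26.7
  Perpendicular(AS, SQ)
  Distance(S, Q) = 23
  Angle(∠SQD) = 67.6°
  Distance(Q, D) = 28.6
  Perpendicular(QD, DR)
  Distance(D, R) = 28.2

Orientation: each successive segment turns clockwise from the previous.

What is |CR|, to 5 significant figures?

29.696

U is at the origin; UP runs at 93.1° with length 18.3, so P = (-0.98964, 18.273). ∠UPC = 85.4° gives PC at -1.5000° from the x-axis; with |PC| = 20.2, C = (19.203, 17.744). ∠PCA = 64.5° gives CA at -117.00° from the x-axis; with |CA| = 20.9, A = (9.7150, -0.87759). ∠CAS = 48.2° gives AS at 111.20° from the x-axis; with |AS| = 26.7, S = (0.059658, 24.015). AS is perpendicular to SQ, so SQ runs at 21.200°; with |SQ| = 23.0, Q = (21.503, 32.333). ∠SQD = 67.6° gives QD at -91.200° from the x-axis; with |QD| = 28.6, D = (20.904, 3.7391). The perpendicularity gives DR at right angles to QD, so DR runs at 178.80°; with |DR| = 28.2, R = (-7.2897, 4.3297). Then |CR| = |R − C| = 29.696.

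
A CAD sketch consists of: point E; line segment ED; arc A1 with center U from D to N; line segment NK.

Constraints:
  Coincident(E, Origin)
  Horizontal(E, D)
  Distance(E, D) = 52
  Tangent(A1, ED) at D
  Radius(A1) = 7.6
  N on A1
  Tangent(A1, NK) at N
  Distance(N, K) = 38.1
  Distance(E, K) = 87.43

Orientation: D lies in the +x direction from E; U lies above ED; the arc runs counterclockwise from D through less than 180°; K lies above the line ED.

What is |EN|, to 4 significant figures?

58.23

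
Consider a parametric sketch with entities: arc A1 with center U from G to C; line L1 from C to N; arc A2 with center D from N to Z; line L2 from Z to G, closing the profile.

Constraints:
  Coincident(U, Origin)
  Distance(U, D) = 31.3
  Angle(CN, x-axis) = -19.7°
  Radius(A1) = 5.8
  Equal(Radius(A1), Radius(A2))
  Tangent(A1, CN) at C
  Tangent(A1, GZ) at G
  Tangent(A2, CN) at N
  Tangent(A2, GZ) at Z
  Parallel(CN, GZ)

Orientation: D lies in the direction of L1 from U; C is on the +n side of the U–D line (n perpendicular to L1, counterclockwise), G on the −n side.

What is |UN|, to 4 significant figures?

31.83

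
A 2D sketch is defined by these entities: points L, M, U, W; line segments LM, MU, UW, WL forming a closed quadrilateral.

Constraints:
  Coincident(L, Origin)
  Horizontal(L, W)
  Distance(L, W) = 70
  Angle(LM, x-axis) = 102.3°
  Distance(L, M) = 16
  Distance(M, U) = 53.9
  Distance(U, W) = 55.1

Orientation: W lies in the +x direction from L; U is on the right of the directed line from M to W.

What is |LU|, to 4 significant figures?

39.06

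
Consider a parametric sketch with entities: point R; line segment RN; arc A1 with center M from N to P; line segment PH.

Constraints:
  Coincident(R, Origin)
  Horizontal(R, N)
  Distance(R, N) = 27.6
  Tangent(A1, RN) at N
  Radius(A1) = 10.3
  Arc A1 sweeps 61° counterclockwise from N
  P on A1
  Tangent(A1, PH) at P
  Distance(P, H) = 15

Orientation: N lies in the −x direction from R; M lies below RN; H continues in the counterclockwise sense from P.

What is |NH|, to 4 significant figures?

24.59

On A1, N sits at bearing 90° from M; a 61° counterclockwise sweep puts P at bearing 151°, so P = M + 10.3·(cos 151°, sin 151°) = (-36.61, -5.306). Since A1 is tangent to PH there, MP ⟂ PH, so PH runs along (−sin 151°, cos 151°); with |PH| = 15.0, H = (-43.88, -18.43). Then |NH| = |H − N| = 24.59.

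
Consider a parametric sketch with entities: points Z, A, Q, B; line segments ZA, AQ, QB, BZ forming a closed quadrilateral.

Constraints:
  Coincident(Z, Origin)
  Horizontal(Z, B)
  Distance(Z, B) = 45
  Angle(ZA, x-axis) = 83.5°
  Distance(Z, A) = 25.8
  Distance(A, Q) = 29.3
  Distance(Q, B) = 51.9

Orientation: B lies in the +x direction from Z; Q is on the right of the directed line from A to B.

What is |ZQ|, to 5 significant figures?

7.1432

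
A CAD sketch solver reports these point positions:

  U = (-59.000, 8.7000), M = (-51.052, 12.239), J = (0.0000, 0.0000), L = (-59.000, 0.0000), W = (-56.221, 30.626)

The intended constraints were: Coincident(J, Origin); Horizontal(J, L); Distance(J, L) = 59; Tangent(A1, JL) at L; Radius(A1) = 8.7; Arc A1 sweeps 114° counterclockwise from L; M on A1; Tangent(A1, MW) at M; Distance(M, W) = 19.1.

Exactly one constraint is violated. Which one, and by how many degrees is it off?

Tangent(A1, MW) at M — off by 8.30°.

J = (0.00, 0.00) ✓; J.y = 0.00, L.y = 0.00 ✓; |JL| = 59.00 ✓; ∠(UL, LJ) = 90.00° ✓; |UL| = 8.700 ✓; bearing(U→M) − bearing(U→L) = 114.0° ✓; |UM| = 8.700 ✓; ∠(UM, MW) = 98.30° ✗; |MW| = 19.10 ✓.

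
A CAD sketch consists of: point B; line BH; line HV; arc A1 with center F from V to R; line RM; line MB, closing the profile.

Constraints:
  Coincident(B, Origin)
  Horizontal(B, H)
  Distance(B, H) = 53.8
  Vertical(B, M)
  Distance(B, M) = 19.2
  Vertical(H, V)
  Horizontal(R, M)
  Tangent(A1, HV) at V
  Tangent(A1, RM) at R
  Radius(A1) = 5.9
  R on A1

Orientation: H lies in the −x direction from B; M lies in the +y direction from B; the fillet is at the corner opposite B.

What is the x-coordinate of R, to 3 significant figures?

-47.9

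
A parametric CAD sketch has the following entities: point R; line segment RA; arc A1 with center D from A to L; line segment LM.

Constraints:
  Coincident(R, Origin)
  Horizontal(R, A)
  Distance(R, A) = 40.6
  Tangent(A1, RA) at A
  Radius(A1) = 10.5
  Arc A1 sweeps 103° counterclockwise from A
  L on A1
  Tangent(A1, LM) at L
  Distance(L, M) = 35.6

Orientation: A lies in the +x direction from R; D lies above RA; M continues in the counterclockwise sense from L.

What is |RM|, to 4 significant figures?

63.99

On A1, A sits at bearing -90° from D; a 103° counterclockwise sweep puts L at bearing 13°, so L = D + 10.5·(cos 13°, sin 13°) = (50.83, 12.86). Tangency of A1 to LM means the radius DL is perpendicular to LM, so LM runs along (−sin 13°, cos 13°); with |LM| = 35.6, M = (42.82, 47.55). Then |RM| = |M − R| = 63.99.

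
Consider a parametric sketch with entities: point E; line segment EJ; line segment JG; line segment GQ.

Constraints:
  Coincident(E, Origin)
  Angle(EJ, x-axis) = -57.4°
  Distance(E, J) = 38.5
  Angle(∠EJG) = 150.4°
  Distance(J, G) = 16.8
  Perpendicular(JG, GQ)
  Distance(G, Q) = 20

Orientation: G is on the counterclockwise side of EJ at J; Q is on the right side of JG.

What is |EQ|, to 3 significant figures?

63.6

∠EJG = 150.4°, so JG runs at -57.4° + (180° − 150.4°) = -27.8° from the x-axis; with |JG| = 16.8, G = J + 16.8·(cos -27.8°, sin -27.8°) = (35.6, -40.3). JG ⟂ GQ; with |GQ| = 20.0 on the right of JG, Q = G + 20.0·(-0.466, -0.885) = (26.3, -58.0). Then |EQ| = |Q − E| = 63.6.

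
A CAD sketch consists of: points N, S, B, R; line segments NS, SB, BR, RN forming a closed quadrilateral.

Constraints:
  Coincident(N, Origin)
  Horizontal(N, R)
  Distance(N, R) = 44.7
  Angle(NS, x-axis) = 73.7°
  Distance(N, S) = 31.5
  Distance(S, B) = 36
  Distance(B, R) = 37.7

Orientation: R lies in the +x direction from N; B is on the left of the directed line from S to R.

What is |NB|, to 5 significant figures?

57.984

Checks: |SB| = 36.00 ✓; |BR| = 37.70 ✓.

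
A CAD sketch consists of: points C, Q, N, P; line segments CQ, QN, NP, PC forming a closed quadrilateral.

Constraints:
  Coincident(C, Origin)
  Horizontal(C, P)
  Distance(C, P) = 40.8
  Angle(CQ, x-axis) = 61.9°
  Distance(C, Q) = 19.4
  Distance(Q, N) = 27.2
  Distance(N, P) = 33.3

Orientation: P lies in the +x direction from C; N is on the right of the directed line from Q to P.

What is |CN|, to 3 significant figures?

13.6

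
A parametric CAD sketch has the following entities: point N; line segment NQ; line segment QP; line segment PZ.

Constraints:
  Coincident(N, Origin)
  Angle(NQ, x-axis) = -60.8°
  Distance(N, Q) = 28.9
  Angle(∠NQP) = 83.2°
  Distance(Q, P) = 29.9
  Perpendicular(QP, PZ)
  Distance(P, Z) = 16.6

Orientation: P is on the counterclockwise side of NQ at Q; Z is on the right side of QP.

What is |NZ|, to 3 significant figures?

52.5

N is at the origin; NQ runs at -60.8° with length 28.9, so Q = 28.9·(cos -60.8°, sin -60.8°) = (14.1, -25.2). ∠NQP = 83.2°, so QP runs at -60.8° + (180° − 83.2°) = 36.0° from the x-axis; with |QP| = 29.9, P = Q + 29.9·(cos 36.0°, sin 36.0°) = (38.3, -7.65). The perpendicularity gives PZ at right angles to QP; with |PZ| = 16.6 on the right of QP, Z = P + 16.6·(0.588, -0.809) = (48.0, -21.1). Then |NZ| = |Z − N| = 52.5.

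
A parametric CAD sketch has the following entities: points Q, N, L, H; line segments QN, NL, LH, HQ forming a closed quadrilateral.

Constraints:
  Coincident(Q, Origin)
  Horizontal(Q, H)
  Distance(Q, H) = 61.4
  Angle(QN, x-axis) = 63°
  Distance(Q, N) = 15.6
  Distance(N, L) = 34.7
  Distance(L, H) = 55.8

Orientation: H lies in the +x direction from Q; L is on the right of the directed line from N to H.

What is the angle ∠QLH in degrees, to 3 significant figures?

93.1°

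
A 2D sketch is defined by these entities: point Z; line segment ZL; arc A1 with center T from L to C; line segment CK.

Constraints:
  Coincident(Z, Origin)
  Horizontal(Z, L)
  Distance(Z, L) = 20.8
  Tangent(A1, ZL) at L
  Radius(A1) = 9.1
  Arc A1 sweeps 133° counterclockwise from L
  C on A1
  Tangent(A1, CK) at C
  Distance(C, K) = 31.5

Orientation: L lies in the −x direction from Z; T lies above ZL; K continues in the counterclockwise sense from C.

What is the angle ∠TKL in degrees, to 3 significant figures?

5.75°

On A1, L sits at bearing -90° from T; a 133° counterclockwise sweep puts C at bearing 43°, so C = T + 9.1·(cos 43°, sin 43°) = (-14.1, 15.3). The tangent condition forces TC to be normal to CK, so CK runs along (−sin 43°, cos 43°); with |CK| = 31.5, K = (-35.6, 38.3). Then cos ∠TKL = KT·KL / (|KT||KL|), giving 5.75°.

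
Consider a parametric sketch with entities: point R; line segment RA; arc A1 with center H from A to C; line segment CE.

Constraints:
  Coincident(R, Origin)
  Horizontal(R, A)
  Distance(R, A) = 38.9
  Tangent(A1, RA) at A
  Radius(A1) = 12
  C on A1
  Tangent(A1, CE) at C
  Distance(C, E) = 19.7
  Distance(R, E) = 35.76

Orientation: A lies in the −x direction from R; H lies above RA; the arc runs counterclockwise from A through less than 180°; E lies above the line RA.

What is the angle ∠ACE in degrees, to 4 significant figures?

142.4°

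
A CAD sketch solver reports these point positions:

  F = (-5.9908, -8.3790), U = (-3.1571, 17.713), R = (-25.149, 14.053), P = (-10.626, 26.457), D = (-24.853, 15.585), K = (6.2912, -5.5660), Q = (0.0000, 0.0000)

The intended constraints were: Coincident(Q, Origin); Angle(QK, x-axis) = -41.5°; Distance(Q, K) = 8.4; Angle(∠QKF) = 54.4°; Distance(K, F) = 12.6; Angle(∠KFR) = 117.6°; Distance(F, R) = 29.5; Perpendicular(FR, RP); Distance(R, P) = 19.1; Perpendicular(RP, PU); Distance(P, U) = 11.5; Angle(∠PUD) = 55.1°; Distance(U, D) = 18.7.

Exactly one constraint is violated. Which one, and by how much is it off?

Distance(U, D) = 18.7 — off by 3.10.

Q = (0.00, 0.00) ✓; QK at -41.50° ✓; |QK| = 8.400 ✓; ∠QKF = 54.40° ✓; |KF| = 12.60 ✓; ∠KFR = 117.6° ✓; |FR| = 29.50 ✓; ∠(FR, RP) = 90.00° ✓; |RP| = 19.10 ✓; ∠(RP, PU) = 90.00° ✓; |PU| = 11.50 ✓; ∠PUD = 55.10° ✓; |UD| = 21.80 ✗.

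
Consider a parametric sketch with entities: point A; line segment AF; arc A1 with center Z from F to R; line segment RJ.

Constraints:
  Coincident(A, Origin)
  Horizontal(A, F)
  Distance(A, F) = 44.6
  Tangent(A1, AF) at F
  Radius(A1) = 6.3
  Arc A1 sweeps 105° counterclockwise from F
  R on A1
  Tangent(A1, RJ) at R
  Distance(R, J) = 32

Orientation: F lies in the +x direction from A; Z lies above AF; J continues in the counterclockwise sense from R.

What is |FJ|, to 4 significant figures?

38.90

A is at the origin; AF is horizontal with |AF| = 44.6 and F on the +x side, so F = (44.60, 0.000). Since A1 is tangent to AF there, ZF ⟂ AF, so Z = F + (0, 6.3) = (44.60, 6.300). On A1, F sits at bearing -90° from Z; a 105° counterclockwise sweep puts R at bearing 15°, so R = Z + 6.3·(cos 15°, sin 15°) = (50.69, 7.931). The tangent condition forces ZR to be normal to RJ, so RJ runs along (−sin 15°, cos 15°); with |RJ| = 32.0, J = (42.40, 38.84). Then |FJ| = |J − F| = 38.90.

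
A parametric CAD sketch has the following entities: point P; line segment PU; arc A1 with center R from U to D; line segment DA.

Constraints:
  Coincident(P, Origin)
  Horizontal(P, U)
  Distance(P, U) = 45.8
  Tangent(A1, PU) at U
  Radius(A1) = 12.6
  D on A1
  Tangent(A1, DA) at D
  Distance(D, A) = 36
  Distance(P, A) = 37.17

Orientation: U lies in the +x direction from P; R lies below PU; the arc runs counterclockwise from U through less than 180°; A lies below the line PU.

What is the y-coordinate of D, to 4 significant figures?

-5.176

Checks: |PU| = 45.80 ✓; ∠(RU, UP) = 90.00° ✓; |RU| = 12.60 ✓; |RD| = 12.60 ✓; ∠(RD, DA) = 90.00° ✓; |DA| = 36.00 ✓; |PA| = 37.17 ✓.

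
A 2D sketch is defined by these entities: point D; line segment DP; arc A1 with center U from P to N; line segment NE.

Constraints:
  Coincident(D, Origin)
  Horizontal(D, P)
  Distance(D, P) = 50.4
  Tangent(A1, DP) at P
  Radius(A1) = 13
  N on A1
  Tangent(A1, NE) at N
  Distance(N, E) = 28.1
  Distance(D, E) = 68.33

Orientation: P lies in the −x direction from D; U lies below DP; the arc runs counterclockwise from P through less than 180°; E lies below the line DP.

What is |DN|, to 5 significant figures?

64.978

Checks: |UN| = 13.00 ✓; ∠(UN, NE) = 90.00° ✓; |NE| = 28.10 ✓; |DE| = 68.33 ✓.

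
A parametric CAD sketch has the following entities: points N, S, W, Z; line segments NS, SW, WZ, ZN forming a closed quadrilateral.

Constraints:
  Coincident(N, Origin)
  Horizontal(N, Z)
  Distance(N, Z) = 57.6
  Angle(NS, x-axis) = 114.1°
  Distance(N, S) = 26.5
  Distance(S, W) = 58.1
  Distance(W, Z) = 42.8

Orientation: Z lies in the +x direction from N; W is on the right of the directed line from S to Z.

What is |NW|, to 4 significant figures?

32.37

N is at the origin; N and Z share the same y with |NZ| = 57.6 and Z in +x, so Z = (57.6, 0). NS runs at 114.1° with |NS| = 26.5, so S = (-10.82, 24.19). W is determined by |SW| = 58.1 and |WZ| = 42.8 together: it lies at the intersection of circle(S, 58.1) and circle(Z, 42.8). With |SZ| = 72.57, the foot of the radical line on SZ is 46.92 from S and the perpendicular offset is √(58.1² − 46.92²) = 34.26. Taking the right-of-SZ solution: W = (22.00, -23.75).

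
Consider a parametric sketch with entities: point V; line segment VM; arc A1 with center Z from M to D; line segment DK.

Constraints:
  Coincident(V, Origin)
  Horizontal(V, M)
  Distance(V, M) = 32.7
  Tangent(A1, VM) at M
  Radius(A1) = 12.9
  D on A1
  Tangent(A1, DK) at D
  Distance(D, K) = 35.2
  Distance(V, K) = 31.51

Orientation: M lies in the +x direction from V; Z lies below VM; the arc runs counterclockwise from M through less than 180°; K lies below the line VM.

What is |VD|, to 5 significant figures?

23.291

V is at the origin; VM is horizontal with |VM| = 32.7 and M on the +x side, so M = (32.700, 0.0000). A1 meets VM tangentially, so ZM is at right angles to VM, so Z = M + (0, -12.9) = (32.700, -12.900). Since ZD ⟂ DK (tangency), |ZK| = √(12.9² + 35.2²) = 37.489 regardless of where D sits on A1. So K lies on both circle(V, 31.51) and circle(Z, 37.489); the below-VM intersection is K = (0.15569, -31.510). D is the foot of the tangent from K: D = (22.834, -4.5889).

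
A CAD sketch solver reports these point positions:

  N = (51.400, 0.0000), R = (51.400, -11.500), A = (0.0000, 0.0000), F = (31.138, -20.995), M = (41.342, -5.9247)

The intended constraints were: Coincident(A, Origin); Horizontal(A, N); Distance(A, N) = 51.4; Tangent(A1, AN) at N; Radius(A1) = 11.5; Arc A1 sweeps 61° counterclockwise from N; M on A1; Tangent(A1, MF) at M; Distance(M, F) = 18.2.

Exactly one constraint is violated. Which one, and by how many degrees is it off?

Tangent(A1, MF) at M — off by 5.10°.

A = (0.00, 0.00) ✓; A.y = 0.00, N.y = 0.00 ✓; |AN| = 51.40 ✓; ∠(RN, NA) = 90.00° ✓; |RN| = 11.50 ✓; bearing(R→M) − bearing(R→N) = 61.00° ✓; |RM| = 11.50 ✓; ∠(RM, MF) = 95.10° ✗; |MF| = 18.20 ✓.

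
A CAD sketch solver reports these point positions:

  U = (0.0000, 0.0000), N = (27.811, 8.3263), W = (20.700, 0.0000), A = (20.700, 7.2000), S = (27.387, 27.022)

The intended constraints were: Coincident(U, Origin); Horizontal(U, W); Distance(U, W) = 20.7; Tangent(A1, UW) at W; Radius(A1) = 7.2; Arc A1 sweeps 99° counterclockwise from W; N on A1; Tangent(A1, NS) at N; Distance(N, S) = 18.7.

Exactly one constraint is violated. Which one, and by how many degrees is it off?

Tangent(A1, NS) at N — off by 7.70°.

U = (0.00, 0.00) ✓; U.y = 0.00, W.y = 0.00 ✓; |UW| = 20.70 ✓; ∠(AW, WU) = 90.00° ✓; |AW| = 7.200 ✓; bearing(A→N) − bearing(A→W) = 99.00° ✓; |AN| = 7.200 ✓; ∠(AN, NS) = 97.70° ✗; |NS| = 18.70 ✓.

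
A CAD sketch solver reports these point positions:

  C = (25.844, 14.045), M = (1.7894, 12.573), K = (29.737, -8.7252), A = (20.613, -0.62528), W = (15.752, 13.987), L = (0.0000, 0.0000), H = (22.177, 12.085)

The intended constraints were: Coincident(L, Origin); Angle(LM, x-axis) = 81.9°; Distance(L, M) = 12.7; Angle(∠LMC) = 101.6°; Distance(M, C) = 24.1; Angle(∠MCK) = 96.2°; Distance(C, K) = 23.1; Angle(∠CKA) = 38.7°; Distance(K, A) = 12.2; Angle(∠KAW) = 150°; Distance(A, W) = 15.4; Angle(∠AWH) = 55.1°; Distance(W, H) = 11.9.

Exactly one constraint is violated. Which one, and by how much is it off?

Distance(W, H) = 11.9 — off by 5.20.

L = (0.00, 0.00) ✓; LM at 81.90° ✓; |LM| = 12.70 ✓; ∠LMC = 101.6° ✓; |MC| = 24.10 ✓; ∠MCK = 96.20° ✓; |CK| = 23.10 ✓; ∠CKA = 38.70° ✓; |KA| = 12.20 ✓; ∠KAW = 150.0° ✓; |AW| = 15.40 ✓; ∠AWH = 55.11° ✓; |WH| = 6.701 ✗.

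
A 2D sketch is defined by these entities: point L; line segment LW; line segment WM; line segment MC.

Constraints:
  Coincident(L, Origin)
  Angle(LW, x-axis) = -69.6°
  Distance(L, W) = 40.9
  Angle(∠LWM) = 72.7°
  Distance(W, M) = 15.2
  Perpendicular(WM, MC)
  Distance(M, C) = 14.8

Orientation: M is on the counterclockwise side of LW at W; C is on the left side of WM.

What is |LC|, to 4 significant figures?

24.44

L is at the origin; LW runs at -69.6° with length 40.9, so W = 40.9·(cos -69.6°, sin -69.6°) = (14.26, -38.33). ∠LWM = 72.7°, so WM runs at -69.6° + (180° − 72.7°) = 37.70° from the x-axis; with |WM| = 15.2, M = W + 15.2·(cos 37.70°, sin 37.70°) = (26.28, -29.04). WM is perpendicular to MC; with |MC| = 14.8 on the left of WM, C = M + 14.8·(-0.6115, 0.7912) = (17.23, -17.33). Then |LC| = |C − L| = 24.44.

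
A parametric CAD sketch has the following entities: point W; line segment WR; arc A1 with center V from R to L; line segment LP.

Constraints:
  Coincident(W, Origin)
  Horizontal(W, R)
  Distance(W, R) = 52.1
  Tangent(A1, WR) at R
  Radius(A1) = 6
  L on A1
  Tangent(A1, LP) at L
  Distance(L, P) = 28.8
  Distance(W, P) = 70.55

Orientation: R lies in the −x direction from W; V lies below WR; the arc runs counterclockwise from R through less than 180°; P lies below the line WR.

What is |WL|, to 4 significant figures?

58.27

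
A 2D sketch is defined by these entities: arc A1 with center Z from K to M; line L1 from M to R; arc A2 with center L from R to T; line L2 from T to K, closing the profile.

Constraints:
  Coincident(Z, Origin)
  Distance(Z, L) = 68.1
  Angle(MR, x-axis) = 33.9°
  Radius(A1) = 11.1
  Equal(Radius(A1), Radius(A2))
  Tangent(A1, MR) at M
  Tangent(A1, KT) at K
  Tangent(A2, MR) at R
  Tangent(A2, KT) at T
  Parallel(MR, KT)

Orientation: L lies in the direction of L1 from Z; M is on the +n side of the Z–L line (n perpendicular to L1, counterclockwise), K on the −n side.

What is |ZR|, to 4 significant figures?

69.00

The slot axis is L1's direction at 33.9°, so u = (cos 33.9°, sin 33.9°) = (0.8300, 0.5577) and n = (−sin 33.9°, cos 33.9°) = (-0.5577, 0.8300). Z is at the origin and L lies 68.1 along u from Z, so L = 68.1·u = (56.52, 37.98). Tangency of A1 to both parallel lines with radius 11.1 puts M and K at Z ± 11.1·n: M = (-6.191, 9.213), K = (6.191, -9.213). Equal radii place R and T the same way about L: R = L + 11.1·n = (50.33, 47.20), T = L − 11.1·n = (62.71, 28.77). Then |ZR| = |R − Z| = 69.00.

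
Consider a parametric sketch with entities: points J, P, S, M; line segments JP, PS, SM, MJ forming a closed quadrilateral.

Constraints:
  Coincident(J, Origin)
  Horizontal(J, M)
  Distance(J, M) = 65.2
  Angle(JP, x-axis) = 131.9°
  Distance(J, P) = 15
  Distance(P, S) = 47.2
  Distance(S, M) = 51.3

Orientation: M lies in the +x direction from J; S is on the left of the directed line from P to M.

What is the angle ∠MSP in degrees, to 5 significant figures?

100.99°

Checks: |PS| = 47.20 ✓; |SM| = 51.30 ✓.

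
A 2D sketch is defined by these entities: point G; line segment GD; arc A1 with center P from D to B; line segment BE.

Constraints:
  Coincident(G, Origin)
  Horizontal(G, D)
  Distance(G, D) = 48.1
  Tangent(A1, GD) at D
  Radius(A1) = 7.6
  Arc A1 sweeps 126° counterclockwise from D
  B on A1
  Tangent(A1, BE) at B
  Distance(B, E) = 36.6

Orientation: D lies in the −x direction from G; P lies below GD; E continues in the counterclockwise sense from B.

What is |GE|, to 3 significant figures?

53.0

G is at the origin; GD is horizontal with |GD| = 48.1 and D on the −x side, so D = (-48.1, 0.00). A1 meets GD tangentially, so PD is at right angles to GD, so P = D + (0, -7.6) = (-48.1, -7.60). On A1, D sits at bearing 90° from P; a 126° counterclockwise sweep puts B at bearing 216°, so B = P + 7.6·(cos 216°, sin 216°) = (-54.2, -12.1). Since A1 is tangent to BE there, PB ⟂ BE, so BE runs along (−sin 216°, cos 216°); with |BE| = 36.6, E = (-32.7, -41.7). Then |GE| = |E − G| = 53.0.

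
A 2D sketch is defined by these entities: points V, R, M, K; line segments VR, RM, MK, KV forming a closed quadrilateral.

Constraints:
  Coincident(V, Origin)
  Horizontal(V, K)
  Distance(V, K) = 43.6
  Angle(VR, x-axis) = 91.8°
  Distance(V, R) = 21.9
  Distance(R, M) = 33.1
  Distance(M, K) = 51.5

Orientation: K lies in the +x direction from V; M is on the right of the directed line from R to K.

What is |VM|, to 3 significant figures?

12.6

V is at the origin; V and K share the same y with |VK| = 43.6 and K in +x, so K = (43.6, 0). VR runs at 91.8° with |VR| = 21.9, so R = (-0.688, 21.9). M is determined by |RM| = 33.1 and |MK| = 51.5 together: it lies at the intersection of circle(R, 33.1) and circle(K, 51.5). With |RK| = 49.4, the foot of the radical line on RK is 8.95 from R and the perpendicular offset is √(33.1² − 8.95²) = 31.9. Taking the right-of-RK solution: M = (-6.79, -10.6).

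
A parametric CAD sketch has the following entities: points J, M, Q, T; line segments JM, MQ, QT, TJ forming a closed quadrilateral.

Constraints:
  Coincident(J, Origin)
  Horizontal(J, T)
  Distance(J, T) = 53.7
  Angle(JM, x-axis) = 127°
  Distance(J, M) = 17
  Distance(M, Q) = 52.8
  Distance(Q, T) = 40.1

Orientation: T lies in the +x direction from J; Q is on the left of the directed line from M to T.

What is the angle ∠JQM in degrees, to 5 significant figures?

18.617°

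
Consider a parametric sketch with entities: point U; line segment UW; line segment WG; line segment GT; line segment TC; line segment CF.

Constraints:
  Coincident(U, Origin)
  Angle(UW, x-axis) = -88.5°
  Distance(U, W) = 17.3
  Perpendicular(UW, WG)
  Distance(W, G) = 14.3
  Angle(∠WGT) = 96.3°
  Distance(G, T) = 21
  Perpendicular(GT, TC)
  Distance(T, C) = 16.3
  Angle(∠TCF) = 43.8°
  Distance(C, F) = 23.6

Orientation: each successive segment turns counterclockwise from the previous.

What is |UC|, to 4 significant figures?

5.377

U is at the origin; UW runs at -88.5° with length 17.3, so W = (0.4529, -17.29). UW ⟂ WG, so WG runs at 1.500°; with |WG| = 14.3, G = (14.75, -16.92). ∠WGT = 96.3° gives GT at 85.20° from the x-axis; with |GT| = 21.0, T = (16.51, 4.007). GT is perpendicular to TC, so TC runs at 175.2°; with |TC| = 16.3, C = (0.2624, 5.371). Then |UC| = |C − U| = 5.377.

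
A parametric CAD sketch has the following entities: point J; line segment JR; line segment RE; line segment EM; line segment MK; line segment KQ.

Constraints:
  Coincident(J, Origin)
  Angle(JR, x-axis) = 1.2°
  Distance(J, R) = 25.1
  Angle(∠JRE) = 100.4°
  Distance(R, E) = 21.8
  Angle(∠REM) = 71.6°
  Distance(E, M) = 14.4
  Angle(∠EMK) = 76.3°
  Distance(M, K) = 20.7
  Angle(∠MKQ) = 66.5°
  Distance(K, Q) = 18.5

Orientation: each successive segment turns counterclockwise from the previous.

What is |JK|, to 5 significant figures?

22.430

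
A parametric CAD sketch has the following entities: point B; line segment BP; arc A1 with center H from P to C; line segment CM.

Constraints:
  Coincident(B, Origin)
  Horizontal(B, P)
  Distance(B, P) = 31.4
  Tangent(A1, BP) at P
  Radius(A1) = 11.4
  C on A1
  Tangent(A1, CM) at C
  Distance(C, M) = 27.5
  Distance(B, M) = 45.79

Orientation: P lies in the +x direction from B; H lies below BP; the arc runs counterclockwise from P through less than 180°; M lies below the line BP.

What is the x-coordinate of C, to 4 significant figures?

20.05

Checks: B = (0.00, 0.00) ✓; |HC| = 11.40 ✓; ∠(HC, CM) = 90.00° ✓; |CM| = 27.50 ✓; |BM| = 45.79 ✓.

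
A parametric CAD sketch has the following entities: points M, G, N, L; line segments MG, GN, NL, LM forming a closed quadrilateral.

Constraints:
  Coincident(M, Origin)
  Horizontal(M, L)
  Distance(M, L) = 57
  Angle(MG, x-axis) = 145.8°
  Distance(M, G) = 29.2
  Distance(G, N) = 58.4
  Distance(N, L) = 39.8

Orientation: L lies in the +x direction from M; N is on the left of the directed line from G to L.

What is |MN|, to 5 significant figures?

44.960

Checks: |GN| = 58.40 ✓; |NL| = 39.80 ✓.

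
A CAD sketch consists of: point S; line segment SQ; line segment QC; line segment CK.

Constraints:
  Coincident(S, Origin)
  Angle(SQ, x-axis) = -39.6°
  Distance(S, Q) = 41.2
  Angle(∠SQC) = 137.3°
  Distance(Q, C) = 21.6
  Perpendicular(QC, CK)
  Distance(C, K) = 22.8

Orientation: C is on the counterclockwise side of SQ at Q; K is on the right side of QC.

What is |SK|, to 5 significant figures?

72.567

S is at the origin; SQ runs at -39.6° with length 41.2, so Q = 41.2·(cos -39.6°, sin -39.6°) = (31.745, -26.262). ∠SQC = 137.3°, so QC runs at -39.6° + (180° − 137.3°) = 3.1000° from the x-axis; with |QC| = 21.6, C = Q + 21.6·(cos 3.1000°, sin 3.1000°) = (53.314, -25.094). The perpendicularity gives CK at right angles to QC; with |CK| = 22.8 on the right of QC, K = C + 22.8·(0.054079, -0.99854) = (54.547, -47.860). Then |SK| = |K − S| = 72.567.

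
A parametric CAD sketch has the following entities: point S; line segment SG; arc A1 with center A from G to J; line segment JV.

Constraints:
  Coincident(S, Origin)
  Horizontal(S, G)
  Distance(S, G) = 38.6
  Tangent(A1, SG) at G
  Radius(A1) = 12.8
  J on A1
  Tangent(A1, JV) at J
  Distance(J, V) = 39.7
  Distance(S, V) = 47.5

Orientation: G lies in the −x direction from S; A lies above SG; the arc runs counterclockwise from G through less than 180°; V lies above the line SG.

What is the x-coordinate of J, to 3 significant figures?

-26.6

S is at the origin; SG is horizontal with |SG| = 38.6 and G on the −x side, so G = (-38.6, 0.00). Tangency of A1 to SG means the radius AG is perpendicular to SG, so A = G + (0, 12.8) = (-38.6, 12.8). Since AJ ⟂ JV (tangency), |AV| = √(12.8² + 39.7²) = 41.7 regardless of where J sits on A1. So V lies on both circle(S, 47.5) and circle(A, 41.7); the above-SG intersection is V = (-13.0, 45.7). J is the foot of the tangent from V: J = (-26.6, 8.41).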